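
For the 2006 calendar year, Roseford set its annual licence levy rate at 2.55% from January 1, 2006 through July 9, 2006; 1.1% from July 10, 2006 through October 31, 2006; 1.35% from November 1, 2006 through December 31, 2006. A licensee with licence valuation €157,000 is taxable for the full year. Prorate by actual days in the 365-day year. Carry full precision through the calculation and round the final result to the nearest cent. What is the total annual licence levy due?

January 1 – July 9, 2006: 190 days at 2.55% → €157,000 × 2.55% × 190/365 = €2,084.0137
July 10 – October 31, 2006: 114 days at 1.1% → €157,000 × 1.1% × 114/365 = €539.3918
November 1 – December 31, 2006: 61 days at 1.35% → €157,000 × 1.35% × 61/365 = €354.2178
Total = €2,977.6233

€2,977.62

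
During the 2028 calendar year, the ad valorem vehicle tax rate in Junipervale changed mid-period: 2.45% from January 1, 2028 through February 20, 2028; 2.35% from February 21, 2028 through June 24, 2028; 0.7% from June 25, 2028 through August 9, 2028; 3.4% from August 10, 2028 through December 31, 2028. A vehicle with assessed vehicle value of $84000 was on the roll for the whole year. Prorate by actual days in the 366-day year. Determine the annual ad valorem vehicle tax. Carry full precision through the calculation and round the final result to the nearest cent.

$2158.52

January 1 – February 20, 2028: 51 days at 2.45% → $84000 × 2.45% × 51/366 = $286.7705
February 21 – June 24, 2028: 125 days at 2.35% → $84000 × 2.35% × 125/366 = $674.1803
June 25 – August 9, 2028: 46 days at 0.7% → $84000 × 0.7% × 46/366 = $73.9016
August 10 – December 31, 2028: 144 days at 3.4% → $84000 × 3.4% × 144/366 = $1123.6721
Total = $2158.5246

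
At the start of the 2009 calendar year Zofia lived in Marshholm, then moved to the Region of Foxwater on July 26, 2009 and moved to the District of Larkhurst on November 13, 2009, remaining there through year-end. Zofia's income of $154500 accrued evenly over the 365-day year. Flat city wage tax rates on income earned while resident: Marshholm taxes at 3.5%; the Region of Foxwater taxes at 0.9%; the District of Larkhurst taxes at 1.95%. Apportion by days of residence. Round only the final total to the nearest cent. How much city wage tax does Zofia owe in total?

Marshholm, January 1 – July 25, 2009: 206 days → $154500 × 3.5% × 206/365 = $3051.9041
The Region of Foxwater, July 26 – November 12, 2009: 110 days → $154500 × 0.9% × 110/365 = $419.0548
The District of Larkhurst, November 13 – December 31, 2009: 49 days → $154500 × 1.95% × 49/365 = $404.4514
Total = $3875.4103

$3875.41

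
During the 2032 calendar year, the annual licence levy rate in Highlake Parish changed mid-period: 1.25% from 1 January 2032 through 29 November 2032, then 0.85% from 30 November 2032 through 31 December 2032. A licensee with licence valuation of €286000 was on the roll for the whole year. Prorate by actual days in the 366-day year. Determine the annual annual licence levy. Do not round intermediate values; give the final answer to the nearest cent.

1 January – 29 November 2032: 334 days at 1.25% → €286000 × 1.25% × 334/366 = €3262.4317
30 November – 31 December 2032: 32 days at 0.85% → €286000 × 0.85% × 32/366 = €212.5464
Total = €3474.9781

€3474.98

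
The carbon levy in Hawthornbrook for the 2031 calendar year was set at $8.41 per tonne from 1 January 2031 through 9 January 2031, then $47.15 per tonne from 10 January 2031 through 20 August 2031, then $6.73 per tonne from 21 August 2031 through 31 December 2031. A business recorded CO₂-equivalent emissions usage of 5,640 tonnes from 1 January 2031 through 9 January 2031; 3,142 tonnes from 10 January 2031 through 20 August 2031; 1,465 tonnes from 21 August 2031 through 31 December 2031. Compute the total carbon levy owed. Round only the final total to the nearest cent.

$205,437.15

1 January – 9 January 2031: 5,640 tonnes at $8.41/tonne → $47,432.40
10 January – 20 August 2031: 3,142 tonnes at $47.15/tonne → $148,145.30
21 August – 31 December 2031: 1,465 tonnes at $6.73/tonne → $9,859.45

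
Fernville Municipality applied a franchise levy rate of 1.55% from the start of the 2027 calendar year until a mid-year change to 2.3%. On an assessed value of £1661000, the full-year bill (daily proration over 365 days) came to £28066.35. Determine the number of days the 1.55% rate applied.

Let d = days at the first rate; then 365 − d days at the second rate.
£1661000 × [1.55%·d + 2.3%·(365−d)] / 365 = £28066.35
Solving gives d = 297, so the new rate took effect on 25 October 2027.

297 days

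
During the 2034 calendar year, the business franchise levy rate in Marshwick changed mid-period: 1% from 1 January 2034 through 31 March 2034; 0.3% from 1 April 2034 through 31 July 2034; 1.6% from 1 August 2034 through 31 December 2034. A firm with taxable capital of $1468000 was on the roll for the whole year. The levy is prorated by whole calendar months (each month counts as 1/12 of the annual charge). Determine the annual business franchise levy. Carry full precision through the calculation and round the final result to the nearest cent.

$14924.67

1 January – 31 March 2034: 3 months at 1% → $1468000 × 1% × 3/12 = $3670.0000
1 April – 31 July 2034: 4 months at 0.3% → $1468000 × 0.3% × 4/12 = $1468.0000
1 August – 31 December 2034: 5 months at 1.6% → $1468000 × 1.6% × 5/12 = $9786.6667
Total = $14924.6667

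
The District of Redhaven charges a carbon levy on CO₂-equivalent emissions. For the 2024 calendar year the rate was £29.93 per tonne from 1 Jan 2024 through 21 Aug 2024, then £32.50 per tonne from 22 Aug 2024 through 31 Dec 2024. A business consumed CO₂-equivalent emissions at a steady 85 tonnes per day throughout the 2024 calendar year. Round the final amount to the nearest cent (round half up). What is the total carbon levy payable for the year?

1 Jan – 21 Aug 2024: 234 days × 85 tonnes/day = 19,890 tonnes at £29.93/tonne → £595,307.70
22 Aug – 31 Dec 2024: 132 days × 85 tonnes/day = 11,220 tonnes at £32.50/tonne → £364,650.00

£959,957.70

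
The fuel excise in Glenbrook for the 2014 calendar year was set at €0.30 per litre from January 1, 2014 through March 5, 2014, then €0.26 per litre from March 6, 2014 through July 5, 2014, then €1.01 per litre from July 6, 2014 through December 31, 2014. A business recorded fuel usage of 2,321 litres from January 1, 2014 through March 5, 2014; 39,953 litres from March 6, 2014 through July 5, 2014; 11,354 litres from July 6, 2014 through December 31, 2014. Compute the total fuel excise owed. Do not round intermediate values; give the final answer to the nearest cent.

€22,551.62

January 1 – March 5, 2014: 2,321 litres at €0.30/litre → €696.30
March 6 – July 5, 2014: 39,953 litres at €0.26/litre → €10,387.78
July 6 – December 31, 2014: 11,354 litres at €1.01/litre → €11,467.54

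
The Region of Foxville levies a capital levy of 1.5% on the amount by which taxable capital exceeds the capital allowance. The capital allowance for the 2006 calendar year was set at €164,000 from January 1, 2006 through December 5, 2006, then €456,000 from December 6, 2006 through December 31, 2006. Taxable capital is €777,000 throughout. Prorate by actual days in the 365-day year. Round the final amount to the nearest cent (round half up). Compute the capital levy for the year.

€8,883.00

January 1 – December 5, 2006: 339 days, exemption €164,000 → (€777,000 − €164,000) × 1.5% × 339/365 = €8,540.0137
December 6 – December 31, 2006: 26 days, exemption €456,000 → (€777,000 − €456,000) × 1.5% × 26/365 = €342.9863
Total = €8,883.0000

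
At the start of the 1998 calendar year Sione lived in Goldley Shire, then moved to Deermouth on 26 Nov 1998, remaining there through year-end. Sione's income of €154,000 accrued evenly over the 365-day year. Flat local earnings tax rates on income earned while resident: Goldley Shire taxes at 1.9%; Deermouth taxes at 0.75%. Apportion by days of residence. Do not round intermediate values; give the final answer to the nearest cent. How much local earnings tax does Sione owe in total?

€2,751.33

Goldley Shire, 1 Jan – 25 Nov 1998: 329 days → €154,000 × 1.9% × 329/365 = €2,637.4082
Deermouth, 26 Nov – 31 Dec 1998: 36 days → €154,000 × 0.75% × 36/365 = €113.9178
Total = €2,751.3260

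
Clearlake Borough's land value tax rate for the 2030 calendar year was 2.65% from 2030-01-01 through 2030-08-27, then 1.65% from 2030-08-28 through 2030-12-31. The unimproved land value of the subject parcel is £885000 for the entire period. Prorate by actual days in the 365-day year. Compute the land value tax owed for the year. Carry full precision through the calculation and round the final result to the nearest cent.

2030-01-01 to 2030-08-27: 239 days at 2.65% → £885000 × 2.65% × 239/365 = £15356.5685
2030-08-28 to 2030-12-31: 126 days at 1.65% → £885000 × 1.65% × 126/365 = £5040.8630
Total = £20397.4315

£20397.43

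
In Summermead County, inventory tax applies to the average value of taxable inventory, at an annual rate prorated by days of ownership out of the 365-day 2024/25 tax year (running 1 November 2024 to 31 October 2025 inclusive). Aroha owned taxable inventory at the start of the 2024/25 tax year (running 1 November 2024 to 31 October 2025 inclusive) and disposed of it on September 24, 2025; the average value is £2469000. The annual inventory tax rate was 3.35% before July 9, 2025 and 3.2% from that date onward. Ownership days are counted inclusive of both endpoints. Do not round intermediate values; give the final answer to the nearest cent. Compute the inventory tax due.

£73535.61

November 1, 2024 – July 8, 2025: 250 days at 3.35% → £2469000 × 3.35% × 250/365 = £56651.7123
July 9 – September 24, 2025: 78 days at 3.2% → £2469000 × 3.2% × 78/365 = £16883.9014
Total = £73535.6137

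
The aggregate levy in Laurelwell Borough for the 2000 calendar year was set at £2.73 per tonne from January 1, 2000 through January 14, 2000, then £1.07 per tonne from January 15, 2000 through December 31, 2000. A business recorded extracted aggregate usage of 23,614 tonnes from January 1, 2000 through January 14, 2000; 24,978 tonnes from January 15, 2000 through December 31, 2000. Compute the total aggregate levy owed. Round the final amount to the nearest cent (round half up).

£91,192.68

January 1 – January 14, 2000: 23,614 tonnes at £2.73/tonne → £64,466.22
January 15 – December 31, 2000: 24,978 tonnes at £1.07/tonne → £26,726.46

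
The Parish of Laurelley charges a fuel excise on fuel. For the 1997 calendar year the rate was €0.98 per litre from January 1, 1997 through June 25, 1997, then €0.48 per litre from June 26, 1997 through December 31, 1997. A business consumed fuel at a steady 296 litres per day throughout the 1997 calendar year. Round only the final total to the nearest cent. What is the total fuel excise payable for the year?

€77,907.20

January 1 – June 25, 1997: 176 days × 296 litres/day = 52,096 litres at €0.98/litre → €51,054.08
June 26 – December 31, 1997: 189 days × 296 litres/day = 55,944 litres at €0.48/litre → €26,853.12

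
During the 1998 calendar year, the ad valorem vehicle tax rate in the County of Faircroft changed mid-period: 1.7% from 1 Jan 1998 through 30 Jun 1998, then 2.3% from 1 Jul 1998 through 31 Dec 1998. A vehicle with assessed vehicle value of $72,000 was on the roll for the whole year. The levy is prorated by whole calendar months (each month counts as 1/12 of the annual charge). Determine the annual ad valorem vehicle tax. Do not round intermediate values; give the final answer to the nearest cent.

$1,440.00

1 Jan – 30 Jun 1998: 6 months at 1.7% → $72,000 × 1.7% × 6/12 = $612.0000
1 Jul – 31 Dec 1998: 6 months at 2.3% → $72,000 × 2.3% × 6/12 = $828.0000
Total = $1,440.0000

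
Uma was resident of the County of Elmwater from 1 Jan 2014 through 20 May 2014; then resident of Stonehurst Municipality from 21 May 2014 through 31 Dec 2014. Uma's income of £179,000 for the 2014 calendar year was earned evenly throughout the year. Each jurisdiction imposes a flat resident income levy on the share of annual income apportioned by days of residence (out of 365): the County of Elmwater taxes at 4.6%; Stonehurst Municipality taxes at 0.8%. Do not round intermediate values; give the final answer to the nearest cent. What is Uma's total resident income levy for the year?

The County of Elmwater, 1 Jan – 20 May 2014: 140 days → £179,000 × 4.6% × 140/365 = £3,158.2466
Stonehurst Municipality, 21 May – 31 Dec 2014: 225 days → £179,000 × 0.8% × 225/365 = £882.7397
Total = £4,040.9863

£4,040.99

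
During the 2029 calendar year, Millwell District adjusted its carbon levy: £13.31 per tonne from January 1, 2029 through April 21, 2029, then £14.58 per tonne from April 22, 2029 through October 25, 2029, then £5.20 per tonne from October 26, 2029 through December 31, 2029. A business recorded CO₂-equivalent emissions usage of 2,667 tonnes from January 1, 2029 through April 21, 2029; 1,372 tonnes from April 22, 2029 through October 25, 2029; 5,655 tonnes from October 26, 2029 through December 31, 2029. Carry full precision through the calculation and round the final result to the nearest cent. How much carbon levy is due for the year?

January 1 – April 21, 2029: 2,667 tonnes at £13.31/tonne → £35,497.77
April 22 – October 25, 2029: 1,372 tonnes at £14.58/tonne → £20,003.76
October 26 – December 31, 2029: 5,655 tonnes at £5.20/tonne → £29,406.00

£84,907.53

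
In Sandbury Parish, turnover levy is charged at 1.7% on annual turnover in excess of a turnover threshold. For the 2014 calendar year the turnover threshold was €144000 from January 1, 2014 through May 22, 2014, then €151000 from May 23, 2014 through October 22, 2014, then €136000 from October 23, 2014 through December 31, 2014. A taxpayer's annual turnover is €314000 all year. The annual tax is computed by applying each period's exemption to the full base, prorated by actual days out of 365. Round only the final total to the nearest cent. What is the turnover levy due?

€2866.20

January 1 – May 22, 2014: 142 days, exemption €144000 → (€314000 − €144000) × 1.7% × 142/365 = €1124.3288
May 23 – October 22, 2014: 153 days, exemption €151000 → (€314000 − €151000) × 1.7% × 153/365 = €1161.5425
October 23 – December 31, 2014: 70 days, exemption €136000 → (€314000 − €136000) × 1.7% × 70/365 = €580.3288
Total = €2866.2000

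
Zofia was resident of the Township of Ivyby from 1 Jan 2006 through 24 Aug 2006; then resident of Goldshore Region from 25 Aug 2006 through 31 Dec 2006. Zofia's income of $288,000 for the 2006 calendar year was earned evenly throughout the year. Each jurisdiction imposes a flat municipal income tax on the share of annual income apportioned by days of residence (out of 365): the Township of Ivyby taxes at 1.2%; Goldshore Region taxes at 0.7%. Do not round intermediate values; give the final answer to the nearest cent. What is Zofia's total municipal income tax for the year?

The Township of Ivyby, 1 Jan – 24 Aug 2006: 236 days → $288,000 × 1.2% × 236/365 = $2,234.5644
Goldshore Region, 25 Aug – 31 Dec 2006: 129 days → $288,000 × 0.7% × 129/365 = $712.5041
Total = $2,947.0685

$2,947.07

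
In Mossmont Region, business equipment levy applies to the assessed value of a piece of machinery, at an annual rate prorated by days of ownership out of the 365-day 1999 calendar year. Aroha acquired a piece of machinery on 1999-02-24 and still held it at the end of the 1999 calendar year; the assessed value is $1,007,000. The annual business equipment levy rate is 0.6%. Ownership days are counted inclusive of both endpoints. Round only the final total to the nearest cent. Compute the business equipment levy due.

Days held (1999-02-24 to 1999-12-31): 311 out of 365
Tax = $1,007,000 × 0.6% × 311/365 = $5,148.1151

$5,148.12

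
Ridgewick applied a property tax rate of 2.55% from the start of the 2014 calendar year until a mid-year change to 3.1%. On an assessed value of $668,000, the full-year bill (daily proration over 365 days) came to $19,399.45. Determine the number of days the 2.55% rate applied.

Let d = days at the first rate; then 365 − d days at the second rate.
$668,000 × [2.55%·d + 3.1%·(365−d)] / 365 = $19,399.45
Solving gives d = 130, so the new rate took effect on May 11, 2014.

130 days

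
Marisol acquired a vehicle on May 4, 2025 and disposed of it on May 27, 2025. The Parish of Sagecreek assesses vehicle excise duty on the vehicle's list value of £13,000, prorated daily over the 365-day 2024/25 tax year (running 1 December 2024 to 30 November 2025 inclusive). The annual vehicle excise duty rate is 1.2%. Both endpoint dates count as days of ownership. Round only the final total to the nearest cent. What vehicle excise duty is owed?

£10.26

Days held (May 4 – May 27, 2025): 24 out of 365
Tax = £13,000 × 1.2% × 24/365 = £10.2575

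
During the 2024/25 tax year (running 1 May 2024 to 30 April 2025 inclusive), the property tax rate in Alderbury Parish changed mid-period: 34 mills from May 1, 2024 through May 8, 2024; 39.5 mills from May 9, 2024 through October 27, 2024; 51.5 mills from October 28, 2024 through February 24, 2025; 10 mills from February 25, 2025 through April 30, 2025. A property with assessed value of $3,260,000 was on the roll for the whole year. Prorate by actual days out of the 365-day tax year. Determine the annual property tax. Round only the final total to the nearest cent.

May 1 – May 8, 2024: 8 days at 34 mills → $3,260,000 × 3.4% × 8/365 = $2,429.3699
May 9 – October 27, 2024: 172 days at 39.5 mills → $3,260,000 × 3.95% × 172/365 = $60,680.6575
October 28, 2024 – February 24, 2025: 120 days at 51.5 mills → $3,260,000 × 5.15% × 120/365 = $55,196.7123
February 25 – April 30, 2025: 65 days at 10 mills → $3,260,000 × 1% × 65/365 = $5,805.4795
Total = $124,112.2192

$124,112.22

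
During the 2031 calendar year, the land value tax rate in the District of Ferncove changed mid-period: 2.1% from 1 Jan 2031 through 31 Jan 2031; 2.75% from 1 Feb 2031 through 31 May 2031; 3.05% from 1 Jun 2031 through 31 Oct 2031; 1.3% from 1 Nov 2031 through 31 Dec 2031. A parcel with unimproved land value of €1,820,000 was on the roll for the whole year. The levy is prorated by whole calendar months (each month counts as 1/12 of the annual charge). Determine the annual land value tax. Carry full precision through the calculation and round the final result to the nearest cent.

€46,940.83

1 Jan – 31 Jan 2031: 1 month at 2.1% → €1,820,000 × 2.1% × 1/12 = €3,185.0000
1 Feb – 31 May 2031: 4 months at 2.75% → €1,820,000 × 2.75% × 4/12 = €16,683.3333
1 Jun – 31 Oct 2031: 5 months at 3.05% → €1,820,000 × 3.05% × 5/12 = €23,129.1667
1 Nov – 31 Dec 2031: 2 months at 1.3% → €1,820,000 × 1.3% × 2/12 = €3,943.3333
Total = €46,940.8333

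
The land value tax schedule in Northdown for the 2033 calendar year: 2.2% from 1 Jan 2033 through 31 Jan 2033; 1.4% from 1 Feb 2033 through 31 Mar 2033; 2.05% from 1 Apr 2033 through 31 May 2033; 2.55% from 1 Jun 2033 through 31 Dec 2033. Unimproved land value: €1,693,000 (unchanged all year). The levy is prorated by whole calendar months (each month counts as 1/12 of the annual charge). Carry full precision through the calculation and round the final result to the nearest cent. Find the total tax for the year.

€38,021.96

1 Jan – 31 Jan 2033: 1 month at 2.2% → €1,693,000 × 2.2% × 1/12 = €3,103.8333
1 Feb – 31 Mar 2033: 2 months at 1.4% → €1,693,000 × 1.4% × 2/12 = €3,950.3333
1 Apr – 31 May 2033: 2 months at 2.05% → €1,693,000 × 2.05% × 2/12 = €5,784.4167
1 Jun – 31 Dec 2033: 7 months at 2.55% → €1,693,000 × 2.55% × 7/12 = €25,183.3750
Total = €38,021.9583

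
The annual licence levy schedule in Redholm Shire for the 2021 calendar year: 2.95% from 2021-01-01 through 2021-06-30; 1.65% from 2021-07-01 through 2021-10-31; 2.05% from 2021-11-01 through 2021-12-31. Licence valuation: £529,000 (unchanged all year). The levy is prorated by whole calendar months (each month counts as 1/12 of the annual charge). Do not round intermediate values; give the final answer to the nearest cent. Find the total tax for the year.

£12,519.67

2021-01-01 to 2021-06-30: 6 months at 2.95% → £529,000 × 2.95% × 6/12 = £7,802.7500
2021-07-01 to 2021-10-31: 4 months at 1.65% → £529,000 × 1.65% × 4/12 = £2,909.5000
2021-11-01 to 2021-12-31: 2 months at 2.05% → £529,000 × 2.05% × 2/12 = £1,807.4167
Total = £12,519.6667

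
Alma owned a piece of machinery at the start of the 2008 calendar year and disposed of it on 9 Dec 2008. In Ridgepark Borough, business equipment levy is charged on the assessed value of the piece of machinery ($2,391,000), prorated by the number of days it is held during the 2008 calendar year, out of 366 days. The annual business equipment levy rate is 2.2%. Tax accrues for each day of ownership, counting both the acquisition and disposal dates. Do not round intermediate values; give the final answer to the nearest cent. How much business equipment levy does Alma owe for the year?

Days held (1 Jan – 9 Dec 2008): 344 out of 366
Tax = $2,391,000 × 2.2% × 344/366 = $49,440.1311

$49,440.13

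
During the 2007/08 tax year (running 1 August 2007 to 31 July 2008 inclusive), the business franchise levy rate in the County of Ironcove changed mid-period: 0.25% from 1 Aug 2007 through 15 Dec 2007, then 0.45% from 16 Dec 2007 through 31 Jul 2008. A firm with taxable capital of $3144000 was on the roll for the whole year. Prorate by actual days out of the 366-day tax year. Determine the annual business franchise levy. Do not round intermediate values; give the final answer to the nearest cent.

$11794.30

1 Aug – 15 Dec 2007: 137 days at 0.25% → $3144000 × 0.25% × 137/366 = $2942.1311
16 Dec 2007 – 31 Jul 2008: 229 days at 0.45% → $3144000 × 0.45% × 229/366 = $8852.1639
Total = $11794.2951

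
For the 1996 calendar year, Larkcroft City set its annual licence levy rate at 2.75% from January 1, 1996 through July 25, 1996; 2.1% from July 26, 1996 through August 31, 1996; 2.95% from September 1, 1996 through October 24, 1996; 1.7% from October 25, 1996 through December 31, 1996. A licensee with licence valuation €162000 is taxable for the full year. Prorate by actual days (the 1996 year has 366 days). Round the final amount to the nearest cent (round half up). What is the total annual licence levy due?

January 1 – July 25, 1996: 207 days at 2.75% → €162000 × 2.75% × 207/366 = €2519.6311
July 26 – August 31, 1996: 37 days at 2.1% → €162000 × 2.1% × 37/366 = €343.9180
September 1 – October 24, 1996: 54 days at 2.95% → €162000 × 2.95% × 54/366 = €705.0984
October 25 – December 31, 1996: 68 days at 1.7% → €162000 × 1.7% × 68/366 = €511.6721
Total = €4080.3197

€4080.32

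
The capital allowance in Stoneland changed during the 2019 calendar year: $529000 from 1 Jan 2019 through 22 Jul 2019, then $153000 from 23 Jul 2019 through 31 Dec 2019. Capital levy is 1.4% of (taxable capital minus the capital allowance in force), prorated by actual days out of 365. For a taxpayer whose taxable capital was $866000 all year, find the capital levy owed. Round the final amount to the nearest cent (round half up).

$7054.35

1 Jan – 22 Jul 2019: 203 days, exemption $529000 → ($866000 − $529000) × 1.4% × 203/365 = $2623.9836
23 Jul – 31 Dec 2019: 162 days, exemption $153000 → ($866000 − $153000) × 1.4% × 162/365 = $4430.3671
Total = $7054.3507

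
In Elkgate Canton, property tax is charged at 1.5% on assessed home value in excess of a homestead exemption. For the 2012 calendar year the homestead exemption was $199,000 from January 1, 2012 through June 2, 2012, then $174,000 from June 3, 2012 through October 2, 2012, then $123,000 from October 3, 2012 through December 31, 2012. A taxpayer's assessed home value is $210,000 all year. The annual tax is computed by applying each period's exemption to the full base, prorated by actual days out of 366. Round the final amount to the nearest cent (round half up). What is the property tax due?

$570.33

January 1 – June 2, 2012: 154 days, exemption $199,000 → ($210,000 − $199,000) × 1.5% × 154/366 = $69.4262
June 3 – October 2, 2012: 122 days, exemption $174,000 → ($210,000 − $174,000) × 1.5% × 122/366 = $180.0000
October 3 – December 31, 2012: 90 days, exemption $123,000 → ($210,000 − $123,000) × 1.5% × 90/366 = $320.9016
Total = $570.3279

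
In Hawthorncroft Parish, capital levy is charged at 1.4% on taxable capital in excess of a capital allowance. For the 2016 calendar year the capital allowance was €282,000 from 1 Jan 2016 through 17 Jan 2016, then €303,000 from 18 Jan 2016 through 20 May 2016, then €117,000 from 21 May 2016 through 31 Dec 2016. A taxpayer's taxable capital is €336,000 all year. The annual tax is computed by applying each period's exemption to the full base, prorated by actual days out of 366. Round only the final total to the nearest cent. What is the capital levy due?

1 Jan – 17 Jan 2016: 17 days, exemption €282,000 → (€336,000 − €282,000) × 1.4% × 17/366 = €35.1148
18 Jan – 20 May 2016: 124 days, exemption €303,000 → (€336,000 − €303,000) × 1.4% × 124/366 = €156.5246
21 May – 31 Dec 2016: 225 days, exemption €117,000 → (€336,000 − €117,000) × 1.4% × 225/366 = €1,884.8361
Total = €2,076.4754

€2,076.48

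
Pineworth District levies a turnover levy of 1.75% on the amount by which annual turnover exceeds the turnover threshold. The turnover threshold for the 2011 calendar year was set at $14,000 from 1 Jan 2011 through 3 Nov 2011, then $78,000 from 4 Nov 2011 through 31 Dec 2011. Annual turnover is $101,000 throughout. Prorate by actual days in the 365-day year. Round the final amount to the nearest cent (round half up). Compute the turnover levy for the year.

1 Jan – 3 Nov 2011: 307 days, exemption $14,000 → ($101,000 − $14,000) × 1.75% × 307/365 = $1,280.5685
4 Nov – 31 Dec 2011: 58 days, exemption $78,000 → ($101,000 − $78,000) × 1.75% × 58/365 = $63.9589
Total = $1,344.5274

$1,344.53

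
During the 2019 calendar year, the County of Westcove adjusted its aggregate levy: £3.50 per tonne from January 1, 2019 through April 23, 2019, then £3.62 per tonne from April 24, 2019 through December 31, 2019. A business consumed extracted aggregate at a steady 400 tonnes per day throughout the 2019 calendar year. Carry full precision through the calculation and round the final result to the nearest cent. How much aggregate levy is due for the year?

January 1 – April 23, 2019: 113 days × 400 tonnes/day = 45,200 tonnes at £3.50/tonne → £158,200.00
April 24 – December 31, 2019: 252 days × 400 tonnes/day = 100,800 tonnes at £3.62/tonne → £364,896.00

£523,096.00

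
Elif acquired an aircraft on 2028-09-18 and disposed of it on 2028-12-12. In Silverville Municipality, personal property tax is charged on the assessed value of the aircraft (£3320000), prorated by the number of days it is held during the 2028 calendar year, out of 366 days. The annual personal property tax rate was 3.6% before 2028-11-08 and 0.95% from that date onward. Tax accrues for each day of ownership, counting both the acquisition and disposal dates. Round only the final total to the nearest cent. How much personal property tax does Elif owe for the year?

2028-09-18 to 2028-11-07: 51 days at 3.6% → £3320000 × 3.6% × 51/366 = £16654.4262
2028-11-08 to 2028-12-12: 35 days at 0.95% → £3320000 × 0.95% × 35/366 = £3016.1202
Total = £19670.5464

£19670.55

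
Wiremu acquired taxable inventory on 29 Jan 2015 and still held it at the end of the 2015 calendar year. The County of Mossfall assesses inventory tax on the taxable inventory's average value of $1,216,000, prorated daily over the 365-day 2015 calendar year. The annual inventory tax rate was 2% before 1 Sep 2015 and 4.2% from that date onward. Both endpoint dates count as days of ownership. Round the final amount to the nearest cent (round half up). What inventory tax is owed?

29 Jan – 31 Aug 2015: 215 days at 2% → $1,216,000 × 2% × 215/365 = $14,325.4795
1 Sep – 31 Dec 2015: 122 days at 4.2% → $1,216,000 × 4.2% × 122/365 = $17,070.6411
Total = $31,396.1205

$31,396.12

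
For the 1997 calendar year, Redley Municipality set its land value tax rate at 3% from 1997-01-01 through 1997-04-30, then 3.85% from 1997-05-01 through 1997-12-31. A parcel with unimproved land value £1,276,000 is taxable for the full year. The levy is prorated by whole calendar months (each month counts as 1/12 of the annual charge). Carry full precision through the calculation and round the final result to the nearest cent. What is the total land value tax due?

1997-01-01 to 1997-04-30: 4 months at 3% → £1,276,000 × 3% × 4/12 = £12,760.0000
1997-05-01 to 1997-12-31: 8 months at 3.85% → £1,276,000 × 3.85% × 8/12 = £32,750.6667
Total = £45,510.6667

£45,510.67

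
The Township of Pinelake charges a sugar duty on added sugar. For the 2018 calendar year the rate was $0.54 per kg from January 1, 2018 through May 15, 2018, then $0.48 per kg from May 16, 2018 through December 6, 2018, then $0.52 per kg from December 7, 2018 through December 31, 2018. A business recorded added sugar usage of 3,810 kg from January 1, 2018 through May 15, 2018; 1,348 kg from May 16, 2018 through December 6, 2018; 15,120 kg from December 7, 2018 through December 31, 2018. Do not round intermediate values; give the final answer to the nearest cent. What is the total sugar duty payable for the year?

$10,566.84

January 1 – May 15, 2018: 3,810 kg at $0.54/kg → $2,057.40
May 16 – December 6, 2018: 1,348 kg at $0.48/kg → $647.04
December 7 – December 31, 2018: 15,120 kg at $0.52/kg → $7,862.40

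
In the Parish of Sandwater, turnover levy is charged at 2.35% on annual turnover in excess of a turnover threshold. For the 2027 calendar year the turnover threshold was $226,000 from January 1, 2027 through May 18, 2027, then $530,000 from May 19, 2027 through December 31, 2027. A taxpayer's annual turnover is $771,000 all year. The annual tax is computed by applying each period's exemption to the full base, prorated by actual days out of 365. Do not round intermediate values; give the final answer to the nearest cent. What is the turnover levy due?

January 1 – May 18, 2027: 138 days, exemption $226,000 → ($771,000 − $226,000) × 2.35% × 138/365 = $4,842.2877
May 19 – December 31, 2027: 227 days, exemption $530,000 → ($771,000 − $530,000) × 2.35% × 227/365 = $3,522.2315
Total = $8,364.5192

$8,364.52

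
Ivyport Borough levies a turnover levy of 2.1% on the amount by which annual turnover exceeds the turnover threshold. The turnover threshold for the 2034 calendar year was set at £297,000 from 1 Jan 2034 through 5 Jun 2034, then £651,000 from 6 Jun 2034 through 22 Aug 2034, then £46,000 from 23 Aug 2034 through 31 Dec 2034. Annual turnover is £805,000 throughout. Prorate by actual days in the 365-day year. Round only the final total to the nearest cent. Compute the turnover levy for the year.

1 Jan – 5 Jun 2034: 156 days, exemption £297,000 → (£805,000 − £297,000) × 2.1% × 156/365 = £4,559.4740
6 Jun – 22 Aug 2034: 78 days, exemption £651,000 → (£805,000 − £651,000) × 2.1% × 78/365 = £691.1014
23 Aug – 31 Dec 2034: 131 days, exemption £46,000 → (£805,000 − £46,000) × 2.1% × 131/365 = £5,720.5726
Total = £10,971.1479

£10,971.15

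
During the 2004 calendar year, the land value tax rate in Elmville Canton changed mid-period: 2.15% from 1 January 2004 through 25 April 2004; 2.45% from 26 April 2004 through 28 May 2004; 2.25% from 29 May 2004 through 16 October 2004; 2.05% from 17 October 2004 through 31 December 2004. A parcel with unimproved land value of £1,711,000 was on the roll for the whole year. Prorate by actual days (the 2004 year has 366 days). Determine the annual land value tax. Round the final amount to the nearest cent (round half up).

£37,553.18

1 January – 25 April 2004: 116 days at 2.15% → £1,711,000 × 2.15% × 116/366 = £11,659.1093
26 April – 28 May 2004: 33 days at 2.45% → £1,711,000 × 2.45% × 33/366 = £3,779.6270
29 May – 16 October 2004: 141 days at 2.25% → £1,711,000 × 2.25% × 141/366 = £14,831.0041
17 October – 31 December 2004: 76 days at 2.05% → £1,711,000 × 2.05% × 76/366 = £7,283.4372
Total = £37,553.1776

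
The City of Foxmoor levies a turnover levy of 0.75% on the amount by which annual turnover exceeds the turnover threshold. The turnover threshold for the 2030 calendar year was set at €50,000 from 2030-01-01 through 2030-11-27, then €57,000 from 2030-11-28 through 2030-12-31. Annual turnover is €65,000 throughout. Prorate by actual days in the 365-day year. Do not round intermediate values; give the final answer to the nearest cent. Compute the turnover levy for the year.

2030-01-01 to 2030-11-27: 331 days, exemption €50,000 → (€65,000 − €50,000) × 0.75% × 331/365 = €102.0205
2030-11-28 to 2030-12-31: 34 days, exemption €57,000 → (€65,000 − €57,000) × 0.75% × 34/365 = €5.5890
Total = €107.6096

€107.61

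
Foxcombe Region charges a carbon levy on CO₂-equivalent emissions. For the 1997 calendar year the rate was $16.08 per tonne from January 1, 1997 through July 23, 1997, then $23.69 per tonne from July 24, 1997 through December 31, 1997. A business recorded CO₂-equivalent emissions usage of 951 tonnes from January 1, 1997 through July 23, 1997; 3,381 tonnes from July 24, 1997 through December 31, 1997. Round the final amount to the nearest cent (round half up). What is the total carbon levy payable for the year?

$95,387.97

January 1 – July 23, 1997: 951 tonnes at $16.08/tonne → $15,292.08
July 24 – December 31, 1997: 3,381 tonnes at $23.69/tonne → $80,095.89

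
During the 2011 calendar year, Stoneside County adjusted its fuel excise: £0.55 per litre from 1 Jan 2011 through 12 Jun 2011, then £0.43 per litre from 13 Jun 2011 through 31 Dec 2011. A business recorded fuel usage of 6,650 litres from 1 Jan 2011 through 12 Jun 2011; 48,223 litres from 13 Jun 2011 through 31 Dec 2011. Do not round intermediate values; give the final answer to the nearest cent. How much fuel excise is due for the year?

1 Jan – 12 Jun 2011: 6,650 litres at £0.55/litre → £3,657.50
13 Jun – 31 Dec 2011: 48,223 litres at £0.43/litre → £20,735.89

£24,393.39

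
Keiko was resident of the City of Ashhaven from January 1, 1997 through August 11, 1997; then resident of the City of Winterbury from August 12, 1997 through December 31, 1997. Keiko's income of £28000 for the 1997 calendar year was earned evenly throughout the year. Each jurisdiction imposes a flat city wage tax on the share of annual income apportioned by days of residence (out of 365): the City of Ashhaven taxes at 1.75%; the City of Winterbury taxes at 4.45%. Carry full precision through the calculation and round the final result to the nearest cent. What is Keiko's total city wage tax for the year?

The City of Ashhaven, January 1 – August 11, 1997: 223 days → £28000 × 1.75% × 223/365 = £299.3699
The City of Winterbury, August 12 – December 31, 1997: 142 days → £28000 × 4.45% × 142/365 = £484.7452
Total = £784.1151

£784.12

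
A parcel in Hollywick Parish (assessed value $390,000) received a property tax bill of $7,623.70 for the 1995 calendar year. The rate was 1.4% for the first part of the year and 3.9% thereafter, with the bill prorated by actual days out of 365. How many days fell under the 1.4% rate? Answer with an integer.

284 days

Let d = days at the first rate; then 365 − d days at the second rate.
$390,000 × [1.4%·d + 3.9%·(365−d)] / 365 = $7,623.70
Solving gives d = 284, so the new rate took effect on 12 October 1995.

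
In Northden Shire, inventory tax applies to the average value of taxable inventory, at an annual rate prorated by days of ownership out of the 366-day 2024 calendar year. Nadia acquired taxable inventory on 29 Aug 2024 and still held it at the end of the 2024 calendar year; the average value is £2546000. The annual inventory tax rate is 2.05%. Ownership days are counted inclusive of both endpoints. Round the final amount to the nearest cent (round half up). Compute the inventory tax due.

£17825.48

Days held (29 Aug – 31 Dec 2024): 125 out of 366
Tax = £2546000 × 2.05% × 125/366 = £17825.4781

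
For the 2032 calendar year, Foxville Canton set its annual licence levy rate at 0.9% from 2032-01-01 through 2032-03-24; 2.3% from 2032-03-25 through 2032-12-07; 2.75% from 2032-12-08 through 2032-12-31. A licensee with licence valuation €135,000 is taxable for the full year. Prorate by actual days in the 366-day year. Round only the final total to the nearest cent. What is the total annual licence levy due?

2032-01-01 to 2032-03-24: 84 days at 0.9% → €135,000 × 0.9% × 84/366 = €278.8525
2032-03-25 to 2032-12-07: 258 days at 2.3% → €135,000 × 2.3% × 258/366 = €2,188.7705
2032-12-08 to 2032-12-31: 24 days at 2.75% → €135,000 × 2.75% × 24/366 = €243.4426
Total = €2,711.0656

€2,711.07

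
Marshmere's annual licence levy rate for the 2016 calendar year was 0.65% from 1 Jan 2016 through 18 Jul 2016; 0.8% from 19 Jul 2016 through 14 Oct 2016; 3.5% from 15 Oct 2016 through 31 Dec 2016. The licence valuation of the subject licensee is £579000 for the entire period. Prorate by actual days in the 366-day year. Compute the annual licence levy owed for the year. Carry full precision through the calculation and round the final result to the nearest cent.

£7489.03

1 Jan – 18 Jul 2016: 200 days at 0.65% → £579000 × 0.65% × 200/366 = £2056.5574
19 Jul – 14 Oct 2016: 88 days at 0.8% → £579000 × 0.8% × 88/366 = £1113.7049
15 Oct – 31 Dec 2016: 78 days at 3.5% → £579000 × 3.5% × 78/366 = £4318.7705
Total = £7489.0328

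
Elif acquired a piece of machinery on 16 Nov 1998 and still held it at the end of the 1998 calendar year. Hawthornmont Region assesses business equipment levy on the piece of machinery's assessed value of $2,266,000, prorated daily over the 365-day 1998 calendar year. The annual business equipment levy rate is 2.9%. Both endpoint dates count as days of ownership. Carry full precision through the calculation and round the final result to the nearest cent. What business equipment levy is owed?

$8,281.76

Days held (16 Nov – 31 Dec 1998): 46 out of 365
Tax = $2,266,000 × 2.9% × 46/365 = $8,281.7644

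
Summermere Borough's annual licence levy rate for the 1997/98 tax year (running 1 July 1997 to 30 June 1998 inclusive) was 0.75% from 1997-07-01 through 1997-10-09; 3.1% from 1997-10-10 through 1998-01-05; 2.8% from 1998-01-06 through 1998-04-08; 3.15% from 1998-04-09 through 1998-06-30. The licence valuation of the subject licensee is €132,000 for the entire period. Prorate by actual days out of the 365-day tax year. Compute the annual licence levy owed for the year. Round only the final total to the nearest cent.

1997-07-01 to 1997-10-09: 101 days at 0.75% → €132,000 × 0.75% × 101/365 = €273.9452
1997-10-10 to 1998-01-05: 88 days at 3.1% → €132,000 × 3.1% × 88/365 = €986.5644
1998-01-06 to 1998-04-08: 93 days at 2.8% → €132,000 × 2.8% × 93/365 = €941.7205
1998-04-09 to 1998-06-30: 83 days at 3.15% → €132,000 × 3.15% × 83/365 = €945.5178
Total = €3,147.7479

€3,147.75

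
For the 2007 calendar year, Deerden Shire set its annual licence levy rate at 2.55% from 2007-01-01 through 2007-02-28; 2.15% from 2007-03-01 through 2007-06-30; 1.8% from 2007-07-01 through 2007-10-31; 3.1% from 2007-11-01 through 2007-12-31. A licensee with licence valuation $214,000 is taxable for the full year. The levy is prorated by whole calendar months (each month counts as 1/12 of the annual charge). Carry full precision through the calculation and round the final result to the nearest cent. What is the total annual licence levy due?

2007-01-01 to 2007-02-28: 2 months at 2.55% → $214,000 × 2.55% × 2/12 = $909.5000
2007-03-01 to 2007-06-30: 4 months at 2.15% → $214,000 × 2.15% × 4/12 = $1,533.6667
2007-07-01 to 2007-10-31: 4 months at 1.8% → $214,000 × 1.8% × 4/12 = $1,284.0000
2007-11-01 to 2007-12-31: 2 months at 3.1% → $214,000 × 3.1% × 2/12 = $1,105.6667
Total = $4,832.8333

$4,832.83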